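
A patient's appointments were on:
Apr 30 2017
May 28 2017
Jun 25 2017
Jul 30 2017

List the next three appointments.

Aug 27 2017, Sep 24 2017, Oct 29 2017

Every date is a Sunday; gaps 28, 28, 35 days.
Each is the last Sunday of its month (at least one falls on the 29th or later, ruling out '4th Sunday').
August 2017 ends with Sunday Aug 27 2017.
September 2017 ends with Sunday Sep 24 2017.
October 2017 ends with Sunday Oct 29 2017.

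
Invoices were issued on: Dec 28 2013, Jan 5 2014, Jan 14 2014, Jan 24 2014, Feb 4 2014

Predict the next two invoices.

The spacing grows by 1 each time: 8, 9, 10, 11 days.
Next gap: 12 days. Feb 4 2014 + 12 days = Feb 16 2014.
Next gap: 13 days. Feb 16 2014 + 13 days = Mar 1 2014.

Feb 16 2014, Mar 1 2014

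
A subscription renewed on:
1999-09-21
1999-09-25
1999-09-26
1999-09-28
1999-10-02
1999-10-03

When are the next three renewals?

1999-10-05, 1999-10-09, 1999-10-10

Gaps: 4, 1, 2, 4, 1 days — not constant, but cyclic with period 3.
The events fall on every Tuesday, Saturday and Sunday.
Next Tuesday: 1999-10-05.
The following Saturday is 1999-10-09.
The following Sunday is 1999-10-10.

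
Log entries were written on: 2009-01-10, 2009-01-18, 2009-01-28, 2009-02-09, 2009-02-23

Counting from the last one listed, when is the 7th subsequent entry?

2009-07-27

Intervals are 8, 10, 12, 14 days — an arithmetic progression with common difference 2.
Next gap: 16 days. 2009-02-23 + 16 days = 2009-03-11.
Next gap: 18 days. 2009-03-11 + 18 days = 2009-03-29.
Next gap: 20 days. 2009-03-29 + 20 days = 2009-04-18.
Next gap: 22 days. 2009-04-18 + 22 days = 2009-05-10.
Next gap: 24 days. 2009-05-10 + 24 days = 2009-06-03.
Next gap: 26 days. 2009-06-03 + 26 days = 2009-06-29.
Next gap: 28 days. 2009-06-29 + 28 days = 2009-07-27.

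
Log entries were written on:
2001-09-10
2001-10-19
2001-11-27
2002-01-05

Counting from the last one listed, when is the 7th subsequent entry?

The spacing is 39, 39, 39 days — always 39 days.
2002-01-05 + 39 days = 2002-02-13.
2002-02-13 + 39 days = 2002-03-24.
2002-03-24 + 39 days = 2002-05-02.
2002-05-02 + 39 days = 2002-06-10.
2002-06-10 + 39 days = 2002-07-19.
2002-07-19 + 39 days = 2002-08-27.
2002-08-27 + 39 days = 2002-10-05.

2002-10-05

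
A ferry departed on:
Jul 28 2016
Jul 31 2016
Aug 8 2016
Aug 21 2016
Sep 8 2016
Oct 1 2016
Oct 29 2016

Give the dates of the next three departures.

Dec 1 2016, Jan 8 2017, Feb 20 2017

The spacing grows by 5 each time: 3, 8, 13, 18, 23, 28 days.
Next gap: 33 days. Oct 29 2016 + 33 days = Dec 1 2016.
Next gap: 38 days. Dec 1 2016 + 38 days = Jan 8 2017.
Next gap: 43 days. Jan 8 2017 + 43 days = Feb 20 2017.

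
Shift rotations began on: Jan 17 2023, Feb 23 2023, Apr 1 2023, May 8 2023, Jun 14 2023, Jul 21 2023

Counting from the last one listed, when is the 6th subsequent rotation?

Feb 28 2024

The spacing is 37, 37, 37, 37, 37 days — always 37 days.
Jul 21 2023 + 37 days = Aug 27 2023.
Aug 27 2023 + 37 days = Oct 3 2023.
Oct 3 2023 + 37 days = Nov 9 2023.
Nov 9 2023 + 37 days = Dec 16 2023.
Dec 16 2023 + 37 days = Jan 22 2024.
Jan 22 2024 + 37 days = Feb 28 2024.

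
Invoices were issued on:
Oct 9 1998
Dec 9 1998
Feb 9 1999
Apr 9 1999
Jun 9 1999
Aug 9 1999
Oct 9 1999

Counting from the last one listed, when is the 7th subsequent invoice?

Gaps: 61, 62, 59, 61, 61, 61 days — not constant. Every event is on the 9th of the month.
Pattern: the 9th of every 2 months.
December 1999: Dec 9 1999.
Next: February 2000 → Feb 9 2000.
April 2000: Apr 9 2000.
June 2000: Jun 9 2000.
Next: August 2000 → Aug 9 2000.
October 2000: Oct 9 2000.
December 2000: Dec 9 2000.

Dec 9 2000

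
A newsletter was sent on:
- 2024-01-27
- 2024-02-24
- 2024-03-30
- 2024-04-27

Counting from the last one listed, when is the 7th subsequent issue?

These are Saturdays with 28, 35, 28-day gaps.
Each is the final Saturday of its month — 2024-03-30 is past the 28th, so '4th Saturday' doesn't fit.
Last Saturday of May 2024: 2024-05-25.
Last Saturday of June 2024: 2024-06-29.
Last Saturday of July 2024: 2024-07-27.
Last Saturday of August 2024: 2024-08-31.
Last Saturday of September 2024: 2024-09-28.
October 2024 ends with Saturday 2024-10-26.
Last Saturday of November 2024: 2024-11-30.

2024-11-30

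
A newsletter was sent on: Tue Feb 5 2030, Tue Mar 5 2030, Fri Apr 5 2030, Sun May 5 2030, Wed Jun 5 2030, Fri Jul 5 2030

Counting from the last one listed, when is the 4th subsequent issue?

Each date is the 5th; the gaps (28, 31, 30, 31, 30) track the month lengths.
The rule is the 5th of each month.
August 2030: Mon Aug 5 2030.
September 2030: Thu Sep 5 2030.
Next: October 2030 → Sat Oct 5 2030.
November 2030: Tue Nov 5 2030.

Tue Nov 5 2030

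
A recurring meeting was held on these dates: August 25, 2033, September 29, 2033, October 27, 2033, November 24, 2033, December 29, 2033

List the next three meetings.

January 26, 2034; February 23, 2034; March 30, 2034

Every date is a Thursday; gaps 35, 28, 28, 35 days.
Each is the last Thursday of its month (at least one falls on the 29th or later, ruling out '4th Thursday').
Last Thursday of January 2034: January 26, 2034.
Last Thursday of February 2034: February 23, 2034.
Last Thursday of March 2034: March 30, 2034.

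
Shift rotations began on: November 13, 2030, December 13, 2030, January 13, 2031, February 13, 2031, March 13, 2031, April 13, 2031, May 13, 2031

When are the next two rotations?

The day-of-month is always 13 (30, 31, 31, 28, 31, 30 days between events).
So this recurs on the 13th of each month.
Next: June 2031 → June 13, 2031.
Next: July 2031 → July 13, 2031.

June 13, 2031; July 13, 2031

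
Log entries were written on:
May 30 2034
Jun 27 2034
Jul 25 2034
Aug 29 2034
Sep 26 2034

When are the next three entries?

Every date is a Tuesday; gaps 28, 28, 35, 28 days.
Each is the last Tuesday of its month (at least one falls on the 29th or later, ruling out '4th Tuesday').
Last Tuesday of October 2034: Oct 31 2034.
November 2034 ends with Tuesday Nov 28 2034.
December 2034 ends with Tuesday Dec 26 2034.

Oct 31 2034, Nov 28 2034, Dec 26 2034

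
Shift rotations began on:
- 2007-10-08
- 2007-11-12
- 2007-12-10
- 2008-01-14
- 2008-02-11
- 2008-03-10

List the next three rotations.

2008-04-14, 2008-05-12, 2008-06-09

These are Mondays at 28- or 35-day spacing (35, 28, 35, 28, 28).
The pattern: 2nd Monday of the month.
2nd Monday of April 2008: 2008-04-14.
May 2008 — 2nd Monday is 2008-05-12.
June 2008 — 2nd Monday is 2008-06-09.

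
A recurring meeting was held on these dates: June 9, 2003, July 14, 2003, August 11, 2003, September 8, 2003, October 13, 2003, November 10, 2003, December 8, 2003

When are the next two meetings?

January 12, 2004; February 9, 2004

All dates are Mondays, 35, 28, 28, 35, 28, 28 days apart.
Specifically, the 2nd Monday of each month.
January 2004 — 2nd Monday is January 12, 2004.
2nd Monday of February 2004: February 9, 2004.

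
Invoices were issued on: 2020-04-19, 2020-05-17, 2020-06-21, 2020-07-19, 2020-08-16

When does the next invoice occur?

2020-09-20

All dates are Sundays, 28, 35, 28, 28 days apart.
Specifically, the 3rd Sunday of each month.
3rd Sunday of September 2020: 2020-09-20.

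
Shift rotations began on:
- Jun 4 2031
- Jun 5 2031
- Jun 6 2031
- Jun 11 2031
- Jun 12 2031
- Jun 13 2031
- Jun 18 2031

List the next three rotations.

Jun 19 2031, Jun 20 2031, Jun 25 2031

Every event lands on a Wednesday or Thursday or Friday (gaps cycle 1, 1, 5, 1, 1, 5).
So the schedule is: every Wednesday, Thursday and Friday.
The following Thursday is Jun 19 2031.
Next Friday: Jun 20 2031.
Next Wednesday: Jun 25 2031.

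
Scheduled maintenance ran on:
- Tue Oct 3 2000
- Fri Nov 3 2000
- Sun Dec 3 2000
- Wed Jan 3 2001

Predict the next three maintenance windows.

The day-of-month is always 3 (31, 30, 31 days between events).
So this recurs on the 3rd of each month.
February 2001: Sat Feb 3 2001.
Next: March 2001 → Sat Mar 3 2001.
Next: April 2001 → Tue Apr 3 2001.

Sat Feb 3 2001, Sat Mar 3 2001, Tue Apr 3 2001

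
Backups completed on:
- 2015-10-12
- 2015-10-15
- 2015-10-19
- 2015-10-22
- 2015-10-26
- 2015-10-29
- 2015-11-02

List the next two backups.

2015-11-05, 2015-11-09

The gap pattern 3, 4, 3, 4, 3, 4 repeats every 2 events.
These are the Mondays and Thursdays of each week.
The following Thursday is 2015-11-05.
The following Monday is 2015-11-09.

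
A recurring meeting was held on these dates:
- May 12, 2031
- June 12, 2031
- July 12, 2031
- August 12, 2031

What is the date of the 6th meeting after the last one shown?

February 12, 2032

Each date is the 12th; the gaps (31, 30, 31) track the month lengths.
The rule is the 12th of each month.
Next: September 2031 → September 12, 2031.
October 2031: October 12, 2031.
Next: November 2031 → November 12, 2031.
Next: December 2031 → December 12, 2031.
January 2032: January 12, 2032.
February 2032: February 12, 2032.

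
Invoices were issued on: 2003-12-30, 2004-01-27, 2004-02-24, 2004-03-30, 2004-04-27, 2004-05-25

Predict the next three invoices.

Every date is a Tuesday; gaps 28, 28, 35, 28, 28 days.
Each is the last Tuesday of its month (at least one falls on the 29th or later, ruling out '4th Tuesday').
June 2004 ends with Tuesday 2004-06-29.
Last Tuesday of July 2004: 2004-07-27.
Last Tuesday of August 2004: 2004-08-31.

2004-06-29, 2004-07-27, 2004-08-31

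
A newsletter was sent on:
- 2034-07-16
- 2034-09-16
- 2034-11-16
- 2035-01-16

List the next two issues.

Each date is the 16th; the gaps (62, 61, 61) track the month lengths.
The rule is the 16th of every 2 months.
March 2035: 2035-03-16.
May 2035: 2035-05-16.

2035-03-16, 2035-05-16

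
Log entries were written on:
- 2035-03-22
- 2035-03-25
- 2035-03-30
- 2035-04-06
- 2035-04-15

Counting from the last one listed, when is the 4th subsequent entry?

2035-06-10

Intervals are 3, 5, 7, 9 days — an arithmetic progression with common difference 2.
Next gap: 11 days. 2035-04-15 + 11 days = 2035-04-26.
Next gap: 13 days. 2035-04-26 + 13 days = 2035-05-09.
Next gap: 15 days. 2035-05-09 + 15 days = 2035-05-24.
Next gap: 17 days. 2035-05-24 + 17 days = 2035-06-10.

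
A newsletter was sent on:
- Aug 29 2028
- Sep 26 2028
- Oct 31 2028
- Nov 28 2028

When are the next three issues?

All Tuesdays; the gaps (28, 35, 28) vary with month length.
This is the last Tuesday of each month.
Last Tuesday of December 2028: Dec 26 2028.
January 2029 ends with Tuesday Jan 30 2029.
Last Tuesday of February 2029: Feb 27 2029.

Dec 26 2028, Jan 30 2029, Feb 27 2029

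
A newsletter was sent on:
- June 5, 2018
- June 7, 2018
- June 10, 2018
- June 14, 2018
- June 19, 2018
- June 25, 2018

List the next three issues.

Gaps: 2, 3, 4, 5, 6 days — each gap is 1 larger than the previous one.
Next gap: 7 days. June 25, 2018 + 7 days = July 2, 2018.
Next gap: 8 days. July 2, 2018 + 8 days = July 10, 2018.
Next gap: 9 days. July 10, 2018 + 9 days = July 19, 2018.

July 2, 2018; July 10, 2018; July 19, 2018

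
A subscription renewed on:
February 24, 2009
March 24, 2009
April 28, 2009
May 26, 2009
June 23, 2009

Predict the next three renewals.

July 28, 2009; August 25, 2009; September 22, 2009

All dates are Tuesdays, 28, 35, 28, 28 days apart.
Specifically, the 4th Tuesday of each month.
July 2009 — 4th Tuesday is July 28, 2009.
August 2009 — 4th Tuesday is August 25, 2009.
4th Tuesday of September 2009: September 22, 2009.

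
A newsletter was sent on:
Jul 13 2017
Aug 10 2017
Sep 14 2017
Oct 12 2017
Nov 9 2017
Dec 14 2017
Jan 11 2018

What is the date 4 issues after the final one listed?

May 10 2018

These are Thursdays at 28- or 35-day spacing (28, 35, 28, 28, 35, 28).
The pattern: 2nd Thursday of the month.
February 2018 — 2nd Thursday is Feb 8 2018.
March 2018 — 2nd Thursday is Mar 8 2018.
April 2018 — 2nd Thursday is Apr 12 2018.
2nd Thursday of May 2018: May 10 2018.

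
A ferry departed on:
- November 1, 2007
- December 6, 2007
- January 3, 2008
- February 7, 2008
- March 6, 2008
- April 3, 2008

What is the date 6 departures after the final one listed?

October 2, 2008

These are Thursdays at 28- or 35-day spacing (35, 28, 35, 28, 28).
The pattern: 1st Thursday of the month.
1st Thursday of May 2008: May 1, 2008.
1st Thursday of June 2008: June 5, 2008.
1st Thursday of July 2008: July 3, 2008.
1st Thursday of August 2008: August 7, 2008.
1st Thursday of September 2008: September 4, 2008.
1st Thursday of October 2008: October 2, 2008.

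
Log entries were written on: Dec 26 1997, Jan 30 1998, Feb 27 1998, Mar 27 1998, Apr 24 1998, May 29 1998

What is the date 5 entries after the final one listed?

Oct 30 1998

These are Fridays with 35, 28, 28, 28, 35-day gaps.
Each is the final Friday of its month — Jan 30 1998 is past the 28th, so '4th Friday' doesn't fit.
June 1998 ends with Friday Jun 26 1998.
Last Friday of July 1998: Jul 31 1998.
August 1998 ends with Friday Aug 28 1998.
September 1998 ends with Friday Sep 25 1998.
Last Friday of October 1998: Oct 30 1998.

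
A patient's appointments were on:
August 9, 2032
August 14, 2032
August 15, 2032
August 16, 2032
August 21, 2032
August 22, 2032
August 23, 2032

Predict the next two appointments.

Every event lands on a Monday or Saturday or Sunday (gaps cycle 5, 1, 1, 5, 1, 1).
So the schedule is: every Monday, Saturday and Sunday.
The following Saturday is August 28, 2032.
Next Sunday: August 29, 2032.

August 28, 2032; August 29, 2032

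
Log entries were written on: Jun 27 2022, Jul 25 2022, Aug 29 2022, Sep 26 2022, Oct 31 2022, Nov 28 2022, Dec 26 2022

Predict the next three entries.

Jan 30 2023, Feb 27 2023, Mar 27 2023

These are Mondays with 28, 35, 28, 35, 28, 28-day gaps.
Each is the final Monday of its month — Aug 29 2022 is past the 28th, so '4th Monday' doesn't fit.
January 2023 ends with Monday Jan 30 2023.
Last Monday of February 2023: Feb 27 2023.
March 2023 ends with Monday Mar 27 2023.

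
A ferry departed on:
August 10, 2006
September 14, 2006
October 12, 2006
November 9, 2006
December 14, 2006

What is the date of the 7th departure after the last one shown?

July 12, 2007

These are Thursdays at 28- or 35-day spacing (35, 28, 28, 35).
The pattern: 2nd Thursday of the month.
2nd Thursday of January 2007: January 11, 2007.
February 2007 — 2nd Thursday is February 8, 2007.
March 2007 — 2nd Thursday is March 8, 2007.
April 2007 — 2nd Thursday is April 12, 2007.
May 2007 — 2nd Thursday is May 10, 2007.
June 2007 — 2nd Thursday is June 14, 2007.
July 2007 — 2nd Thursday is July 12, 2007.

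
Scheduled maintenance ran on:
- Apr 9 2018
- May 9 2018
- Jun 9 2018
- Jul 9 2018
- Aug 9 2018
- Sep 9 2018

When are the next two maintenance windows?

Oct 9 2018, Nov 9 2018

The day-of-month is always 9 (30, 31, 30, 31, 31 days between events).
So this recurs on the 9th of each month.
Next: October 2018 → Oct 9 2018.
November 2018: Nov 9 2018.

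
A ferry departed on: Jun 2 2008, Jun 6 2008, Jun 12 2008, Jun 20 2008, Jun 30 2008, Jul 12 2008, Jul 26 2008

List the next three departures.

Aug 11 2008, Aug 29 2008, Sep 18 2008

Gaps: 4, 6, 8, 10, 12, 14 days — each gap is 2 larger than the previous one.
Next gap: 16 days. Jul 26 2008 + 16 days = Aug 11 2008.
Next gap: 18 days. Aug 11 2008 + 18 days = Aug 29 2008.
Next gap: 20 days. Aug 29 2008 + 20 days = Sep 18 2008.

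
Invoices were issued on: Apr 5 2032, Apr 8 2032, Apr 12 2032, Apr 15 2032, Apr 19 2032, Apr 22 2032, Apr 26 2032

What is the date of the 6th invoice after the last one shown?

May 17 2032

Every event lands on a Monday or Thursday (gaps cycle 3, 4, 3, 4, 3, 4).
So the schedule is: every Monday and Thursday.
Next Thursday: Apr 29 2032.
The following Monday is May 3 2032.
Next Thursday: May 6 2032.
The following Monday is May 10 2032.
Next Thursday: May 13 2032.
The following Monday is May 17 2032.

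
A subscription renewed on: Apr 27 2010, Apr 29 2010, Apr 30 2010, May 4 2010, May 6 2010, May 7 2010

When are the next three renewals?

May 11 2010, May 13 2010, May 14 2010

Gaps: 2, 1, 4, 2, 1 days — not constant, but cyclic with period 3.
The events fall on every Tuesday, Thursday and Friday.
Next Tuesday: May 11 2010.
The following Thursday is May 13 2010.
Next Friday: May 14 2010.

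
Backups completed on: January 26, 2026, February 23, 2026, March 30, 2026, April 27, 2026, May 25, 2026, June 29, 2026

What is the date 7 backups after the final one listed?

Every date is a Monday; gaps 28, 35, 28, 28, 35 days.
Each is the last Monday of its month (at least one falls on the 29th or later, ruling out '4th Monday').
July 2026 ends with Monday July 27, 2026.
August 2026 ends with Monday August 31, 2026.
Last Monday of September 2026: September 28, 2026.
October 2026 ends with Monday October 26, 2026.
Last Monday of November 2026: November 30, 2026.
Last Monday of December 2026: December 28, 2026.
Last Monday of January 2027: January 25, 2027.

January 25, 2027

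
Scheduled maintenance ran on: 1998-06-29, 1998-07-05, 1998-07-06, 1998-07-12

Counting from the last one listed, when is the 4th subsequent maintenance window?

Gaps: 6, 1, 6 days — not constant, but cyclic with period 2.
The events fall on every Monday and Sunday.
Next Monday: 1998-07-13.
The following Sunday is 1998-07-19.
Next Monday: 1998-07-20.
Next Sunday: 1998-07-26.

1998-07-26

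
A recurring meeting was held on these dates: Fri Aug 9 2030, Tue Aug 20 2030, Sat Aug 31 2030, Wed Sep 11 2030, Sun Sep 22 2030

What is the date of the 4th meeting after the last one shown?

Gaps between consecutive events: 11, 11, 11, 11 days — a constant 11-day interval.
Sun Sep 22 2030 + 11 days = Thu Oct 3 2030.
Thu Oct 3 2030 + 11 days = Mon Oct 14 2030.
Mon Oct 14 2030 + 11 days = Fri Oct 25 2030.
Fri Oct 25 2030 + 11 days = Tue Nov 5 2030.

Tue Nov 5 2030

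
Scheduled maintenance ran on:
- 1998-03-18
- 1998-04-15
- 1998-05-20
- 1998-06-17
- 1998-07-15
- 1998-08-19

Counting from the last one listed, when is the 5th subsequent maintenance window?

All dates are Wednesdays, 28, 35, 28, 28, 35 days apart.
Specifically, the 3rd Wednesday of each month.
3rd Wednesday of September 1998: 1998-09-16.
October 1998 — 3rd Wednesday is 1998-10-21.
November 1998 — 3rd Wednesday is 1998-11-18.
3rd Wednesday of December 1998: 1998-12-16.
3rd Wednesday of January 1999: 1999-01-20.

1999-01-20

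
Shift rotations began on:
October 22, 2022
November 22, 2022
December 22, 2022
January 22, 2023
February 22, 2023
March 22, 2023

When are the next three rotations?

April 22, 2023; May 22, 2023; June 22, 2023

Gaps: 31, 30, 31, 31, 28 days — not constant. Every event is on the 22nd of the month.
Pattern: the 22nd of each month.
Next: April 2023 → April 22, 2023.
Next: May 2023 → May 22, 2023.
June 2023: June 22, 2023.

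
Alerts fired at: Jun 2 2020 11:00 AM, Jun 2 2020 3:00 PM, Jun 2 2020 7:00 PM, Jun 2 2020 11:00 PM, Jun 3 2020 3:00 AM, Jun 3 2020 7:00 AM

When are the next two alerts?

Jun 3 2020 11:00 AM, Jun 3 2020 3:00 PM

The interval is a steady 4 hours (4, 4, 4, 4, 4).
Jun 3 2020 7:00 AM + 4 h = Jun 3 2020 11:00 AM.
Jun 3 2020 11:00 AM + 4 h = Jun 3 2020 3:00 PM.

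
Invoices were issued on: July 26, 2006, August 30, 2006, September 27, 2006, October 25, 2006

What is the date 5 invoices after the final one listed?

March 28, 2007

Every date is a Wednesday; gaps 35, 28, 28 days.
Each is the last Wednesday of its month (at least one falls on the 29th or later, ruling out '4th Wednesday').
Last Wednesday of November 2006: November 29, 2006.
December 2006 ends with Wednesday December 27, 2006.
January 2007 ends with Wednesday January 31, 2007.
February 2007 ends with Wednesday February 28, 2007.
March 2007 ends with Wednesday March 28, 2007.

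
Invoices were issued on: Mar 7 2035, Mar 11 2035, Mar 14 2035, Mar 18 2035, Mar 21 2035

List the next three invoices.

Mar 25 2035, Mar 28 2035, Apr 1 2035

Every event lands on a Wednesday or Sunday (gaps cycle 4, 3, 4, 3).
So the schedule is: every Wednesday and Sunday.
The following Sunday is Mar 25 2035.
The following Wednesday is Mar 28 2035.
Next Sunday: Apr 1 2035.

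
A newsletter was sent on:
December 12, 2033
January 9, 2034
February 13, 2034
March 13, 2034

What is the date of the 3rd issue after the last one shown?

All dates are Mondays, 28, 35, 28 days apart.
Specifically, the 2nd Monday of each month.
April 2034 — 2nd Monday is April 10, 2034.
2nd Monday of May 2034: May 8, 2034.
2nd Monday of June 2034: June 12, 2034.

June 12, 2034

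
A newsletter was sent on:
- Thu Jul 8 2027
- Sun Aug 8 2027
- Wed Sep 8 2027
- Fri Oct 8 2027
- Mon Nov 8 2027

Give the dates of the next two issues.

Wed Dec 8 2027, Sat Jan 8 2028

Each date is the 8th; the gaps (31, 31, 30, 31) track the month lengths.
The rule is the 8th of each month.
Next: December 2027 → Wed Dec 8 2027.
January 2028: Sat Jan 8 2028.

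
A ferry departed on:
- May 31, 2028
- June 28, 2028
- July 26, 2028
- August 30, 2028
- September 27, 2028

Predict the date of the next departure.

October 25, 2028

These are Wednesdays with 28, 28, 35, 28-day gaps.
Each is the final Wednesday of its month — May 31, 2028 is past the 28th, so '4th Wednesday' doesn't fit.
October 2028 ends with Wednesday October 25, 2028.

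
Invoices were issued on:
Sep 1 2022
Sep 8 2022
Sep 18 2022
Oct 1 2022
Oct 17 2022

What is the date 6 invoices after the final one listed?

Gaps: 7, 10, 13, 16 days — each gap is 3 larger than the previous one.
Next gap: 19 days. Oct 17 2022 + 19 days = Nov 5 2022.
Next gap: 22 days. Nov 5 2022 + 22 days = Nov 27 2022.
Next gap: 25 days. Nov 27 2022 + 25 days = Dec 22 2022.
Next gap: 28 days. Dec 22 2022 + 28 days = Jan 19 2023.
Next gap: 31 days. Jan 19 2023 + 31 days = Feb 19 2023.
Next gap: 34 days. Feb 19 2023 + 34 days = Mar 25 2023.

Mar 25 2023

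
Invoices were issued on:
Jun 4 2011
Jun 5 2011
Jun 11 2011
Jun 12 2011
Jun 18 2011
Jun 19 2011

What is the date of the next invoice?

Every event lands on a Saturday or Sunday (gaps cycle 1, 6, 1, 6, 1).
So the schedule is: every Saturday and Sunday.
Next Saturday: Jun 25 2011.

Jun 25 2011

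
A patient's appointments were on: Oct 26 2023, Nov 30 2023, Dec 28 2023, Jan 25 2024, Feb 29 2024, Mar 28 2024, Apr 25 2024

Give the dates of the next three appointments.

All Thursdays; the gaps (35, 28, 28, 35, 28, 28) vary with month length.
This is the last Thursday of each month.
May 2024 ends with Thursday May 30 2024.
Last Thursday of June 2024: Jun 27 2024.
Last Thursday of July 2024: Jul 25 2024.

May 30 2024, Jun 27 2024, Jul 25 2024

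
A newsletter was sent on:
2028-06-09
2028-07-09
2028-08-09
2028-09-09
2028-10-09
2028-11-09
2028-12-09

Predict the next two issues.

2029-01-09, 2029-02-09

The day-of-month is always 9 (30, 31, 31, 30, 31, 30 days between events).
So this recurs on the 9th of each month.
January 2029: 2029-01-09.
Next: February 2029 → 2029-02-09.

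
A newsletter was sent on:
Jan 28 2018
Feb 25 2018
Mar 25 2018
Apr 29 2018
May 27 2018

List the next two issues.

These are Sundays with 28, 28, 35, 28-day gaps.
Each is the final Sunday of its month — Apr 29 2018 is past the 28th, so '4th Sunday' doesn't fit.
June 2018 ends with Sunday Jun 24 2018.
Last Sunday of July 2018: Jul 29 2018.

Jun 24 2018, Jul 29 2018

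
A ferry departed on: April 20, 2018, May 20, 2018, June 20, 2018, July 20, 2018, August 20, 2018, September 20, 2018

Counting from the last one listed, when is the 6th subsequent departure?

Gaps: 30, 31, 30, 31, 31 days — not constant. Every event is on the 20th of the month.
Pattern: the 20th of each month.
October 2018: October 20, 2018.
Next: November 2018 → November 20, 2018.
December 2018: December 20, 2018.
Next: January 2019 → January 20, 2019.
Next: February 2019 → February 20, 2019.
March 2019: March 20, 2019.

March 20, 2019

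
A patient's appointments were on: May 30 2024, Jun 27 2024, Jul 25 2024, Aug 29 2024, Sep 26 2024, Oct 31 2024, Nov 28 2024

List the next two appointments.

Dec 26 2024, Jan 30 2025

Every date is a Thursday; gaps 28, 28, 35, 28, 35, 28 days.
Each is the last Thursday of its month (at least one falls on the 29th or later, ruling out '4th Thursday').
December 2024 ends with Thursday Dec 26 2024.
Last Thursday of January 2025: Jan 30 2025.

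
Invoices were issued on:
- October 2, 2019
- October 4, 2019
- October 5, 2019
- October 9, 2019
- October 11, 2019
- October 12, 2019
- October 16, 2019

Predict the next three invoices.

Every event lands on a Wednesday or Friday or Saturday (gaps cycle 2, 1, 4, 2, 1, 4).
So the schedule is: every Wednesday, Friday and Saturday.
Next Friday: October 18, 2019.
The following Saturday is October 19, 2019.
Next Wednesday: October 23, 2019.

October 18, 2019; October 19, 2019; October 23, 2019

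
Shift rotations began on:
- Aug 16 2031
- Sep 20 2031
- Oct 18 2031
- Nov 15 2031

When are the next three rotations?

Dec 20 2031, Jan 17 2032, Feb 21 2032

All dates are Saturdays, 35, 28, 28 days apart.
Specifically, the 3rd Saturday of each month.
December 2031 — 3rd Saturday is Dec 20 2031.
January 2032 — 3rd Saturday is Jan 17 2032.
3rd Saturday of February 2032: Feb 21 2032.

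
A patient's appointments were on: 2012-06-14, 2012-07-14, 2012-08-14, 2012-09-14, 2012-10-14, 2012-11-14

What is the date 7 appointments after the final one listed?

2013-06-14

The day-of-month is always 14 (30, 31, 31, 30, 31 days between events).
So this recurs on the 14th of each month.
Next: December 2012 → 2012-12-14.
January 2013: 2013-01-14.
February 2013: 2013-02-14.
March 2013: 2013-03-14.
April 2013: 2013-04-14.
Next: May 2013 → 2013-05-14.
June 2013: 2013-06-14.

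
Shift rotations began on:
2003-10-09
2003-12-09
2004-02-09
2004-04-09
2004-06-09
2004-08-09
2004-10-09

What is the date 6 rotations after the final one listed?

The day-of-month is always 9 (61, 62, 60, 61, 61, 61 days between events).
So this recurs on the 9th of every 2 months.
Next: December 2004 → 2004-12-09.
Next: February 2005 → 2005-02-09.
April 2005: 2005-04-09.
Next: June 2005 → 2005-06-09.
Next: August 2005 → 2005-08-09.
October 2005: 2005-10-09.

2005-10-09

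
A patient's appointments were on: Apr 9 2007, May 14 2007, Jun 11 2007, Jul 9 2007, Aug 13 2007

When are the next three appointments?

All dates are Mondays, 35, 28, 28, 35 days apart.
Specifically, the 2nd Monday of each month.
September 2007 — 2nd Monday is Sep 10 2007.
October 2007 — 2nd Monday is Oct 8 2007.
2nd Monday of November 2007: Nov 12 2007.

Sep 10 2007, Oct 8 2007, Nov 12 2007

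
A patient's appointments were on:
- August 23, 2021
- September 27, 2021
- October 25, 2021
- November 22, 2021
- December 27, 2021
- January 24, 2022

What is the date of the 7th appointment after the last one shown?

August 22, 2022

These are Mondays at 28- or 35-day spacing (35, 28, 28, 35, 28).
The pattern: 4th Monday of the month.
4th Monday of February 2022: February 28, 2022.
4th Monday of March 2022: March 28, 2022.
4th Monday of April 2022: April 25, 2022.
4th Monday of May 2022: May 23, 2022.
4th Monday of June 2022: June 27, 2022.
July 2022 — 4th Monday is July 25, 2022.
4th Monday of August 2022: August 22, 2022.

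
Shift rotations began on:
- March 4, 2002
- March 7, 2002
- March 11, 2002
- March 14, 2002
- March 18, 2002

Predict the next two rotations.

Gaps: 3, 4, 3, 4 days — not constant, but cyclic with period 2.
The events fall on every Monday and Thursday.
The following Thursday is March 21, 2002.
Next Monday: March 25, 2002.

March 21, 2002; March 25, 2002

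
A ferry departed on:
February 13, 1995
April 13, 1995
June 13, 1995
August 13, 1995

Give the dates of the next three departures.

Gaps: 59, 61, 61 days — not constant. Every event is on the 13th of the month.
Pattern: the 13th of every 2 months.
October 1995: October 13, 1995.
Next: December 1995 → December 13, 1995.
February 1996: February 13, 1996.

October 13, 1995; December 13, 1995; February 13, 1996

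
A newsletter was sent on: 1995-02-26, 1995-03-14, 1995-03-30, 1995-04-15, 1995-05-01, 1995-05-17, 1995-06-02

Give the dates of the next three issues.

Gaps between consecutive events: 16, 16, 16, 16, 16, 16 days — a constant 16-day interval.
1995-06-02 + 16 days = 1995-06-18.
1995-06-18 + 16 days = 1995-07-04.
1995-07-04 + 16 days = 1995-07-20.

1995-06-18, 1995-07-04, 1995-07-20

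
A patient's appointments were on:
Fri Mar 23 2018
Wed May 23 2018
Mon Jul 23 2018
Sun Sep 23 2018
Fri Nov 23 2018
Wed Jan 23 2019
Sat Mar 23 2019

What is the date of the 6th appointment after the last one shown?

The day-of-month is always 23 (61, 61, 62, 61, 61, 59 days between events).
So this recurs on the 23rd of every 2 months.
May 2019: Thu May 23 2019.
July 2019: Tue Jul 23 2019.
September 2019: Mon Sep 23 2019.
November 2019: Sat Nov 23 2019.
Next: January 2020 → Thu Jan 23 2020.
March 2020: Mon Mar 23 2020.

Mon Mar 23 2020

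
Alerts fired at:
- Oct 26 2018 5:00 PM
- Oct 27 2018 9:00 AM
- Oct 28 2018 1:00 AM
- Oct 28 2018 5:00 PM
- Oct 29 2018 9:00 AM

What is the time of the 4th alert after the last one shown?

Gaps: 16, 16, 16, 16 hours — each event is 16 hours after the previous one.
Oct 29 2018 9:00 AM + 16 h = Oct 30 2018 1:00 AM.
Oct 30 2018 1:00 AM + 16 h = Oct 30 2018 5:00 PM.
Oct 30 2018 5:00 PM + 16 h = Oct 31 2018 9:00 AM.
Oct 31 2018 9:00 AM + 16 h = Nov 1 2018 1:00 AM.

Nov 1 2018 1:00 AM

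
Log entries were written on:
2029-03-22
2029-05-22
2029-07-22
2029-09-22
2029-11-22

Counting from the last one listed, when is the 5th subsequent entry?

2030-09-22

Each date is the 22nd; the gaps (61, 61, 62, 61) track the month lengths.
The rule is the 22nd of every 2 months.
January 2030: 2030-01-22.
Next: March 2030 → 2030-03-22.
May 2030: 2030-05-22.
Next: July 2030 → 2030-07-22.
Next: September 2030 → 2030-09-22.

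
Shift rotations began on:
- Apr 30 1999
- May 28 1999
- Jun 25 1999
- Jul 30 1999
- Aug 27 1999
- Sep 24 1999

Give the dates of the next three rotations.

These are Fridays with 28, 28, 35, 28, 28-day gaps.
Each is the final Friday of its month — Apr 30 1999 is past the 28th, so '4th Friday' doesn't fit.
October 1999 ends with Friday Oct 29 1999.
November 1999 ends with Friday Nov 26 1999.
Last Friday of December 1999: Dec 31 1999.

Oct 29 1999, Nov 26 1999, Dec 31 1999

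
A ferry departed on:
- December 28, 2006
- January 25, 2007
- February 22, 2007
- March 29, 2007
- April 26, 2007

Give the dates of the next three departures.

These are Thursdays with 28, 28, 35, 28-day gaps.
Each is the final Thursday of its month — March 29, 2007 is past the 28th, so '4th Thursday' doesn't fit.
Last Thursday of May 2007: May 31, 2007.
June 2007 ends with Thursday June 28, 2007.
Last Thursday of July 2007: July 26, 2007.

May 31, 2007; June 28, 2007; July 26, 2007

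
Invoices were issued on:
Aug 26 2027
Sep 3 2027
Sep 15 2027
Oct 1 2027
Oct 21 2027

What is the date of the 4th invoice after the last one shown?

The spacing grows by 4 each time: 8, 12, 16, 20 days.
Next gap: 24 days. Oct 21 2027 + 24 days = Nov 14 2027.
Next gap: 28 days. Nov 14 2027 + 28 days = Dec 12 2027.
Next gap: 32 days. Dec 12 2027 + 32 days = Jan 13 2028.
Next gap: 36 days. Jan 13 2028 + 36 days = Feb 18 2028.

Feb 18 2028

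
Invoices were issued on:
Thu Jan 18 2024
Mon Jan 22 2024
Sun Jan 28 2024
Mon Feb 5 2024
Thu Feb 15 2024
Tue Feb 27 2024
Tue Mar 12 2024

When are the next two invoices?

The spacing grows by 2 each time: 4, 6, 8, 10, 12, 14 days.
Next gap: 16 days. Tue Mar 12 2024 + 16 days = Thu Mar 28 2024.
Next gap: 18 days. Thu Mar 28 2024 + 18 days = Mon Apr 15 2024.

Thu Mar 28 2024, Mon Apr 15 2024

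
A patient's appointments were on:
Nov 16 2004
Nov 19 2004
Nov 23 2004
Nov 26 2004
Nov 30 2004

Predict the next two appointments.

Dec 3 2004, Dec 7 2004

The gap pattern 3, 4, 3, 4 repeats every 2 events.
These are the Tuesdays and Fridays of each week.
Next Friday: Dec 3 2004.
The following Tuesday is Dec 7 2004.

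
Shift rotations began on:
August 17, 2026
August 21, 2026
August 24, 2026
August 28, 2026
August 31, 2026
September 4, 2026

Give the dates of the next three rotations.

Gaps: 4, 3, 4, 3, 4 days — not constant, but cyclic with period 2.
The events fall on every Monday and Friday.
The following Monday is September 7, 2026.
Next Friday: September 11, 2026.
The following Monday is September 14, 2026.

September 7, 2026; September 11, 2026; September 14, 2026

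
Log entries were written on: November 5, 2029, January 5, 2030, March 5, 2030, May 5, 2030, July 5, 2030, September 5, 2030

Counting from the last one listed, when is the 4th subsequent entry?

Gaps: 61, 59, 61, 61, 62 days — not constant. Every event is on the 5th of the month.
Pattern: the 5th of every 2 months.
November 2030: November 5, 2030.
January 2031: January 5, 2031.
Next: March 2031 → March 5, 2031.
May 2031: May 5, 2031.

May 5, 2031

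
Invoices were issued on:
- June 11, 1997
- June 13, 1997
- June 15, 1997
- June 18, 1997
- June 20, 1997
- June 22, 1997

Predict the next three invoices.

June 25, 1997; June 27, 1997; June 29, 1997

The gap pattern 2, 2, 3, 2, 2 repeats every 3 events.
These are the Wednesdays, Fridays and Sundays of each week.
Next Wednesday: June 25, 1997.
The following Friday is June 27, 1997.
Next Sunday: June 29, 1997.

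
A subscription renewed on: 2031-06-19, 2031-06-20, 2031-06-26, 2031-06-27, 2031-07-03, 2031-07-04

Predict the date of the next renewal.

Every event lands on a Thursday or Friday (gaps cycle 1, 6, 1, 6, 1).
So the schedule is: every Thursday and Friday.
The following Thursday is 2031-07-10.

2031-07-10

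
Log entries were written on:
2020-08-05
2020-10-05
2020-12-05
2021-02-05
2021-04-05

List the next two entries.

The day-of-month is always 5 (61, 61, 62, 59 days between events).
So this recurs on the 5th of every 2 months.
Next: June 2021 → 2021-06-05.
August 2021: 2021-08-05.

2021-06-05, 2021-08-05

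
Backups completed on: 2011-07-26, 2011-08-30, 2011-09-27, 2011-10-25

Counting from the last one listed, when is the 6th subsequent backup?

These are Tuesdays with 35, 28, 28-day gaps.
Each is the final Tuesday of its month — 2011-08-30 is past the 28th, so '4th Tuesday' doesn't fit.
November 2011 ends with Tuesday 2011-11-29.
Last Tuesday of December 2011: 2011-12-27.
Last Tuesday of January 2012: 2012-01-31.
February 2012 ends with Tuesday 2012-02-28.
March 2012 ends with Tuesday 2012-03-27.
April 2012 ends with Tuesday 2012-04-24.

2012-04-24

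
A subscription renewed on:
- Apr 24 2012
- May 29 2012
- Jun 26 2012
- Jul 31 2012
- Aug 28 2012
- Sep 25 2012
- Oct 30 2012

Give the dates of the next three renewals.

Nov 27 2012, Dec 25 2012, Jan 29 2013

All Tuesdays; the gaps (35, 28, 35, 28, 28, 35) vary with month length.
This is the last Tuesday of each month.
Last Tuesday of November 2012: Nov 27 2012.
December 2012 ends with Tuesday Dec 25 2012.
January 2013 ends with Tuesday Jan 29 2013.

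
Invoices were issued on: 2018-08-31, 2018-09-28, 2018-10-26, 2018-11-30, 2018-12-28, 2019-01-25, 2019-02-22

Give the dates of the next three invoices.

Every date is a Friday; gaps 28, 28, 35, 28, 28, 28 days.
Each is the last Friday of its month (at least one falls on the 29th or later, ruling out '4th Friday').
Last Friday of March 2019: 2019-03-29.
April 2019 ends with Friday 2019-04-26.
Last Friday of May 2019: 2019-05-31.

2019-03-29, 2019-04-26, 2019-05-31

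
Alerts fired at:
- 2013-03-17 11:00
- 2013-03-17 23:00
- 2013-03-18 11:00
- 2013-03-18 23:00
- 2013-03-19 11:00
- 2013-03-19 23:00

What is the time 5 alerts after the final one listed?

The interval is a steady 12 hours (12, 12, 12, 12, 12).
2013-03-19 23:00 + 12 h = 2013-03-20 11:00.
2013-03-20 11:00 + 12 h = 2013-03-20 23:00.
2013-03-20 23:00 + 12 h = 2013-03-21 11:00.
2013-03-21 11:00 + 12 h = 2013-03-21 23:00.
2013-03-21 23:00 + 12 h = 2013-03-22 11:00.

2013-03-22 11:00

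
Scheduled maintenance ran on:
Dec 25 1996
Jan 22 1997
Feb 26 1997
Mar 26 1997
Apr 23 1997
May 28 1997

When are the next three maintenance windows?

All dates are Wednesdays, 28, 35, 28, 28, 35 days apart.
Specifically, the 4th Wednesday of each month.
June 1997 — 4th Wednesday is Jun 25 1997.
4th Wednesday of July 1997: Jul 23 1997.
4th Wednesday of August 1997: Aug 27 1997.

Jun 25 1997, Jul 23 1997, Aug 27 1997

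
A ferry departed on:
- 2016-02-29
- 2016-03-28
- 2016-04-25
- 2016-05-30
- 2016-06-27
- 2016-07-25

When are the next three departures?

Every date is a Monday; gaps 28, 28, 35, 28, 28 days.
Each is the last Monday of its month (at least one falls on the 29th or later, ruling out '4th Monday').
August 2016 ends with Monday 2016-08-29.
September 2016 ends with Monday 2016-09-26.
Last Monday of October 2016: 2016-10-31.

2016-08-29, 2016-09-26, 2016-10-31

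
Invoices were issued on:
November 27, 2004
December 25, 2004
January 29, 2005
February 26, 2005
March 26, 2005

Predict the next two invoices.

These are Saturdays with 28, 35, 28, 28-day gaps.
Each is the final Saturday of its month — January 29, 2005 is past the 28th, so '4th Saturday' doesn't fit.
April 2005 ends with Saturday April 30, 2005.
Last Saturday of May 2005: May 28, 2005.

April 30, 2005; May 28, 2005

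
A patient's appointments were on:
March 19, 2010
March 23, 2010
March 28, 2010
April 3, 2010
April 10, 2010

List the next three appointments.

April 18, 2010; April 27, 2010; May 7, 2010

Intervals are 4, 5, 6, 7 days — an arithmetic progression with common difference 1.
Next gap: 8 days. April 10, 2010 + 8 days = April 18, 2010.
Next gap: 9 days. April 18, 2010 + 9 days = April 27, 2010.
Next gap: 10 days. April 27, 2010 + 10 days = May 7, 2010.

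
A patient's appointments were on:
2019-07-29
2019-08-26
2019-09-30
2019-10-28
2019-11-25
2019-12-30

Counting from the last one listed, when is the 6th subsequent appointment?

All Mondays; the gaps (28, 35, 28, 28, 35) vary with month length.
This is the last Monday of each month.
January 2020 ends with Monday 2020-01-27.
February 2020 ends with Monday 2020-02-24.
Last Monday of March 2020: 2020-03-30.
April 2020 ends with Monday 2020-04-27.
May 2020 ends with Monday 2020-05-25.
June 2020 ends with Monday 2020-06-29.

2020-06-29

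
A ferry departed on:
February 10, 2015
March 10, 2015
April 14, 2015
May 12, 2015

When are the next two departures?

Gaps: 28, 35, 28 days — a mix of 28 and 35. Every date is a Tuesday.
Each is the 2nd Tuesday of its month.
June 2015 — 2nd Tuesday is June 9, 2015.
July 2015 — 2nd Tuesday is July 14, 2015.

June 9, 2015; July 14, 2015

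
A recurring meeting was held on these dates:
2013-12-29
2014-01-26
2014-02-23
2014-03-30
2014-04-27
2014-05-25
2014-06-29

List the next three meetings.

2014-07-27, 2014-08-31, 2014-09-28

All Sundays; the gaps (28, 28, 35, 28, 28, 35) vary with month length.
This is the last Sunday of each month.
July 2014 ends with Sunday 2014-07-27.
August 2014 ends with Sunday 2014-08-31.
Last Sunday of September 2014: 2014-09-28.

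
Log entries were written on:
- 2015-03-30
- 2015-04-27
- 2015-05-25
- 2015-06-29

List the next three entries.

These are Mondays with 28, 28, 35-day gaps.
Each is the final Monday of its month — 2015-03-30 is past the 28th, so '4th Monday' doesn't fit.
July 2015 ends with Monday 2015-07-27.
Last Monday of August 2015: 2015-08-31.
September 2015 ends with Monday 2015-09-28.

2015-07-27, 2015-08-31, 2015-09-28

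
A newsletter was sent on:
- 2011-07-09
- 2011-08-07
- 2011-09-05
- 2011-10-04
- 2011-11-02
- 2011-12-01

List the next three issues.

2011-12-30, 2012-01-28, 2012-02-26

Every event comes 29 days after the last (29, 29, 29, 29, 29).
2011-12-01 + 29 days = 2011-12-30.
2011-12-30 + 29 days = 2012-01-28.
2012-01-28 + 29 days = 2012-02-26.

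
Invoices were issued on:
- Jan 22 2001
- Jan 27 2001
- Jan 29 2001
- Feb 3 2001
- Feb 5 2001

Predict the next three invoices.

Feb 10 2001, Feb 12 2001, Feb 17 2001

Every event lands on a Monday or Saturday (gaps cycle 5, 2, 5, 2).
So the schedule is: every Monday and Saturday.
The following Saturday is Feb 10 2001.
Next Monday: Feb 12 2001.
The following Saturday is Feb 17 2001.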